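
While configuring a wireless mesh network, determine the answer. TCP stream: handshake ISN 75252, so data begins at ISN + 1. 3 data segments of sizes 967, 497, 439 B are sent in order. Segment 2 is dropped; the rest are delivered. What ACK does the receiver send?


SYN uses sequence number 75252; first data byte = ISN + 1 = 75253.
Segment 1: SEQ = 75253, len = 967 B, covers [75253, 76219]
Segment 2: SEQ = 76220, len = 497 B, covers [76220, 76716] [LOST]
Segment 3: SEQ = 76717, len = 439 B, covers [76717, 77155]
In-order data received: bytes [75253, 76219] (segments 1..1).
Segment 2 missing -> gap begins at byte 76220; later segments buffered out of order.
Cumulative ACK = next expected in-order byte = 75253 + 967 = 76220

76220


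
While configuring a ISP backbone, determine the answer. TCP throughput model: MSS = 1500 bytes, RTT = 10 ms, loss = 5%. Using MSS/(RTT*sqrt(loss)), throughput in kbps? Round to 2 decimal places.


Given: MSS = 1500 bytes, RTT = 10 ms, loss = 5%
RTT in seconds = 10 / 1000 = 0.01
Loss rate = 5% = 0.05
sqrt(loss) = sqrt(0.05) = 0.223606797750
Throughput (bytes/s) = 1500 / (0.01 * 0.223606797750) = 670820.3932
Throughput (kbps) = 670820.3932 * 8 / 1000 = 5366.563146 -> 5366.56 kbps (2 dp)

5366.56


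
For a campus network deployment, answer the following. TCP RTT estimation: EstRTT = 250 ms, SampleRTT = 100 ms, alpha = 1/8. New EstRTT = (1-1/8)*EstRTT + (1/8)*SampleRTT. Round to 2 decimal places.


Given: EstRTT = 250 ms, SampleRTT = 100 ms, alpha = 1/8
New EstRTT = (1 - alpha) * EstRTT + alpha * SampleRTT
(7/8) * 250 = 218.75
(1/8) * 100 = 12.5
New EstRTT = 218.75 + 12.5 = 231.25 ms -> 231.25 ms (2 dp)

231.25


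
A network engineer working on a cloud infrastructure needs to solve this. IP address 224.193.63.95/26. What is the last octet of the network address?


Given: IP = 224.193.63.95, prefix = /26
Subnet mask = 255.255.255.192
Last octet of IP: 95
Last octet of mask: 192
Network last octet = 95 AND 192 = 64

64


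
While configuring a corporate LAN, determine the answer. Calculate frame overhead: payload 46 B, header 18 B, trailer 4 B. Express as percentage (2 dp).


Given: payload = 46 B, header = 18 B, trailer = 4 B
Overhead bytes = header + trailer = 18 + 4 = 22
Total frame = payload + overhead = 46 + 22 = 68
Overhead % = 22 / 68 * 100 = 32.3529% -> 32.35% (2 dp)

32.35


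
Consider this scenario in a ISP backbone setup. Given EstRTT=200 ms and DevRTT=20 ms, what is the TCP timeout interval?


Given: EstRTT = 200 ms, DevRTT = 20 ms
Timeout = EstRTT + 4 * DevRTT
4 * DevRTT = 4 * 20 = 80
Timeout = 200 + 80 = 280 ms

280


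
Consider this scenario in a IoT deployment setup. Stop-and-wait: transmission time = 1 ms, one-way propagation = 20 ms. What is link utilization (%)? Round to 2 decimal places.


Given: Ttrans = 1 ms, Tprop = 20 ms
RTT = 2 * Tprop = 2 * 20 = 40 ms
U = Ttrans / (Ttrans + RTT)
U = 1 / (1 + 40)
U = 1 / 41 = 0.02439
U% = 2.44%

2.44


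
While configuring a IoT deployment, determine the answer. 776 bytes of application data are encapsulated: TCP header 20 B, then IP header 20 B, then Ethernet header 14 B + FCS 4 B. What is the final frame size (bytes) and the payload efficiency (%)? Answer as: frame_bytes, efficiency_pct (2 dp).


TCP segment = 776 + 20 = 796 B
IP packet = 796 + 20 = 816 B
Ethernet frame = 816 + 14 + 4 = 834 B
Efficiency = app / frame = 776 / 834 = 0.930456 = 93.0456% -> 93.05% (2 dp)

834, 93.05


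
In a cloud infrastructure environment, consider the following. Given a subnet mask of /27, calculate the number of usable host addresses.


Given: subnet mask /27
Host bits = 32 - 27 = 5
Total addresses = 2^5 = 32
Usable hosts = 32 - 2 (network + broadcast) = 30

30


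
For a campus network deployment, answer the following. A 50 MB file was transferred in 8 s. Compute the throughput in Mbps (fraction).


Given: file = 50 MB, time = 8 s
File in Mb = 50 * 8 = 400 Mb
Throughput = 400 / 8 Mbps
Throughput = 50 Mbps

50


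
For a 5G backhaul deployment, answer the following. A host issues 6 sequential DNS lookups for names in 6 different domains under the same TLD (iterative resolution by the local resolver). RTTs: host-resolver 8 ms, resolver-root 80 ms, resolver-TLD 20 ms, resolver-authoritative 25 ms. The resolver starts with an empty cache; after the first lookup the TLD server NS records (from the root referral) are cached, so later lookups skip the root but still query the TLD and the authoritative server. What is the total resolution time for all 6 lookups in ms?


Lookup 1 (cold cache): local + root + TLD + auth = 8 + 80 + 20 + 25 = 133 ms
Lookups 2..6 (TLD NS cached -> skip root; new domain -> still ask TLD and auth): local + TLD + auth = 8 + 20 + 25 = 53 ms each
Remaining 5 lookups: 5 * 53 = 265 ms
Total = 133 + 265 = 398 ms

398


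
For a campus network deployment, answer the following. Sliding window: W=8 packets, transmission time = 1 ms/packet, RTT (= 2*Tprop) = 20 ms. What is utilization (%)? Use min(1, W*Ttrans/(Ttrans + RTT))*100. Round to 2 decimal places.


Given: W = 8, Ttrans = 1 ms, RTT = 20 ms (= 2 * Tprop, Tprop = 10 ms)
Cycle time = Ttrans + RTT = 1 + 20 = 21 ms (first packet sent until its ACK returns)
W * Ttrans = 8 * 1 = 8 ms of sending per cycle
W * Ttrans / (Ttrans + RTT) = 8 / 21 = 0.380952
U = min(1, 0.380952) = 0.380952
U% = 38.10%

38.10


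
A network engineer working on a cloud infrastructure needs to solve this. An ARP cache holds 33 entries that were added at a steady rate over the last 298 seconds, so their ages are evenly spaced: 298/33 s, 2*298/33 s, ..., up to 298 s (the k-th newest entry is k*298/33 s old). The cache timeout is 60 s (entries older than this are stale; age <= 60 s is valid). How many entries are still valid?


Ages are k * 298/33 s for k = 1..33 (spacing = 9.0303 s).
Entry k is valid iff k * 298/33 <= 60 iff k <= 33 * 60 / 298 = 6.6443
n_valid = floor(6.6443) = 6
(n_stale = 33 - 6 = 27)

6


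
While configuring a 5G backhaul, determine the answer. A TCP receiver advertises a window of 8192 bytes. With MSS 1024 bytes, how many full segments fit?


Given: RWND = 8192 bytes, MSS = 1024 bytes
Full segments = floor(RWND / MSS)
Full segments = floor(8192 / 1024)
Full segments = floor(8.0) = 8

8


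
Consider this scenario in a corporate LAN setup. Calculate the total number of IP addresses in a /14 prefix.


Given: CIDR prefix /14
Host bits = 32 - 14 = 18
Total addresses = 2^18 = 262144

262144


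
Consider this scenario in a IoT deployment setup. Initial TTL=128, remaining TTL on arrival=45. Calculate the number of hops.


Given: initial TTL = 128, received TTL = 45
Hops = initial TTL - received TTL
Hops = 128 - 45 = 83

83


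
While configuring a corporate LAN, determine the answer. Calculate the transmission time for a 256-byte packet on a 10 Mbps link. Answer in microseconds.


Given: packet = 256 bytes, bandwidth = 10 Mbps
Packet in bits = 256 * 8 = 2048 bits
Bandwidth = 10 * 10^6 = 10000000 bps
Time = 2048 / 10000000 seconds
Time in us = 2048 * 10^6 / 10000000 = 204.8

204.8


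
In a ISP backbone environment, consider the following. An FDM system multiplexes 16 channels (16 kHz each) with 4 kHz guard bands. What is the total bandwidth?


Given: 16 channels, 16 kHz each, guard = 4 kHz
Channel bandwidth = 16 * 16 = 256 kHz
Guard bands = 15 gaps * 4 kHz = 60 kHz
Total = 256 + 60 = 316 kHz

316


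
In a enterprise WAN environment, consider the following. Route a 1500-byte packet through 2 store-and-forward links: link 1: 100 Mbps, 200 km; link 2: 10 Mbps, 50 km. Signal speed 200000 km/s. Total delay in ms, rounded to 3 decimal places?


Packet = 1500 bytes = 12000 bits. Store-and-forward: sum (t_trans + t_prop) per link.
Link 1: t_trans = 12000/(100*10^6) s = 0.1200 ms; t_prop = 200/200000 s = 1.0000 ms; subtotal = 1.1200 ms
Link 2: t_trans = 12000/(10*10^6) s = 1.2000 ms; t_prop = 50/200000 s = 0.2500 ms; subtotal = 1.4500 ms
End-to-end = 1.1200 + 1.4500 = 2.5700 ms -> 2.570 ms (3 dp)

2.570


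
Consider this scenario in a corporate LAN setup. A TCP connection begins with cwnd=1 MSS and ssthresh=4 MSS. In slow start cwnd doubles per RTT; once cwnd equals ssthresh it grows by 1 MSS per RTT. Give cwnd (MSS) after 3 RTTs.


RTT 0: cwnd = 1 MSS (initial)
RTT 1: cwnd = 2 MSS (slow start, doubled)
RTT 2: cwnd = 4 MSS (slow start, doubled)
RTT 3: cwnd = 5 MSS (congestion avoidance, +1)

5


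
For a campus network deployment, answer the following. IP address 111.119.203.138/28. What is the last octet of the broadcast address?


Given: IP = 111.119.203.138, prefix = /28
Host bits = 32 - 28 = 4
Network last octet = 138 AND mask = 128
Host part size = 2^4 - 1 = 15
Broadcast last octet = 128 OR 15 = 143

143


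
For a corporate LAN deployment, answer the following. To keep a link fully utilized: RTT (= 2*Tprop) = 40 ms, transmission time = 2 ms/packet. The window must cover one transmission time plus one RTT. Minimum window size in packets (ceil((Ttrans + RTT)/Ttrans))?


Given: Ttrans = 2 ms, RTT = 40 ms (= 2 * Tprop, Tprop = 20 ms)
Time until first ACK returns = Ttrans + RTT = 2 + 40 = 42 ms
Need W * Ttrans >= Ttrans + RTT  ->  W >= (Ttrans + RTT) / Ttrans
(Ttrans + RTT) / Ttrans = 42 / 2 = 21
W_min = ceil(21) = 21

21


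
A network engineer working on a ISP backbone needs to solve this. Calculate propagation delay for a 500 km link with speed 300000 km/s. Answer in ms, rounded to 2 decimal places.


Given: distance = 500 km, speed = 300000 km/s
Delay = distance / speed = 500 / 300000 seconds
Delay in ms = 500 * 1000 / 300000
Delay = 1.6667 ms
Rounded to 2 dp = 1.67 ms

1.67


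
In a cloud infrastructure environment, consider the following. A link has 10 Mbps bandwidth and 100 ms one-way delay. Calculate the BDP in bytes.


Given: bandwidth = 10 Mbps, delay = 100 ms
BDP in bits = 10 * 10^6 * 100 / 1000
BDP in bits = 1000000
BDP in bytes = 1000000 / 8 = 125000

125000


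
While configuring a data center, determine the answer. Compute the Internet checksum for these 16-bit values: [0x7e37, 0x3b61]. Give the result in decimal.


Given words: [0x7e37, 0x3b61]
Step 1: Sum all words
Raw sum = 32311 + 15201 = 47512
One's complement = ~47512 & 0xFFFF = 18023

18023


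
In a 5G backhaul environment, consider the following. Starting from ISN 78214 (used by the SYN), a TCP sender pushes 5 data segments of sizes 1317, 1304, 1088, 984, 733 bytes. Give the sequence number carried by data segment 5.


The SYN occupies sequence number ISN = 78214, so the first data byte is ISN + 1 = 78215.
SEQ of data segment i = (ISN + 1) + sum of payload sizes of segments 1..i-1.
Segment 1: SEQ = 78215, payload = 1317 bytes
Segment 2: SEQ = 79532, payload = 1304 bytes
Segment 3: SEQ = 80836, payload = 1088 bytes
Segment 4: SEQ = 81924, payload = 984 bytes
Segment 5: SEQ = 82908, payload = 733 bytes
SEQ of segment 5 = 78215 + 1317 + 1304 + 1088 + 984 = 82908

82908


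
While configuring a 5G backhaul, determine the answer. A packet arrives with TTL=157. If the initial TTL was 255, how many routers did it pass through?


Given: initial TTL = 255, received TTL = 157
Hops = initial TTL - received TTL
Hops = 255 - 157 = 98

98


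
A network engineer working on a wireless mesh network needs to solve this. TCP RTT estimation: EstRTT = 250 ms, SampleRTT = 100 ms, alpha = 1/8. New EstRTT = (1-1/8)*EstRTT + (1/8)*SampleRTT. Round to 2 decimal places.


Given: EstRTT = 250 ms, SampleRTT = 100 ms, alpha = 1/8
New EstRTT = (1 - alpha) * EstRTT + alpha * SampleRTT
(7/8) * 250 = 218.75
(1/8) * 100 = 12.5
New EstRTT = 218.75 + 12.5 = 231.25 ms -> 231.25 ms (2 dp)

231.25


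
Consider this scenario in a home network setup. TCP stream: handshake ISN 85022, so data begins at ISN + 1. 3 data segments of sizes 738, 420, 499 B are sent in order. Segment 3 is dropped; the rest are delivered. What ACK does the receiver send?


SYN uses sequence number 85022; first data byte = ISN + 1 = 85023.
Segment 1: SEQ = 85023, len = 738 B, covers [85023, 85760]
Segment 2: SEQ = 85761, len = 420 B, covers [85761, 86180]
Segment 3: SEQ = 86181, len = 499 B, covers [86181, 86679] [LOST]
In-order data received: bytes [85023, 86180] (segments 1..2).
Segment 3 missing -> gap begins at byte 86181.
Cumulative ACK = next expected in-order byte = 85023 + 738 + 420 = 86181

86181


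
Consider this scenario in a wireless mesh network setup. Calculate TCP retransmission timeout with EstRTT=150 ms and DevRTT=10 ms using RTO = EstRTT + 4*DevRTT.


Given: EstRTT = 150 ms, DevRTT = 10 ms
Timeout = EstRTT + 4 * DevRTT
4 * DevRTT = 4 * 10 = 40
Timeout = 150 + 40 = 190 ms

190


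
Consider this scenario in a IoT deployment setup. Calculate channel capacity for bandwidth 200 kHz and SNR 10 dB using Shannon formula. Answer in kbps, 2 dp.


Given: B = 200 kHz, SNR = 10 dB
SNR linear = 10^(10/10) = 10
1 + SNR = 11
log2(11) = 3.4594316186
C = 200 * 1000 * 3.4594316186 = 691886.3237 bps
C = 691.886324 kbps -> 691.89 kbps (2 dp)

691.89


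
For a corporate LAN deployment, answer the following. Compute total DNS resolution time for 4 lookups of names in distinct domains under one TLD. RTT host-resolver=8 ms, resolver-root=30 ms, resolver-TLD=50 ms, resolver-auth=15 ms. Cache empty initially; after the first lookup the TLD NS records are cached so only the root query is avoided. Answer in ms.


Lookup 1 (cold cache): local + root + TLD + auth = 8 + 30 + 50 + 15 = 103 ms
Lookups 2..4 (TLD NS cached -> skip root; new domain -> still ask TLD and auth): local + TLD + auth = 8 + 50 + 15 = 73 ms each
Remaining 3 lookups: 3 * 73 = 219 ms
Total = 103 + 219 = 322 ms

322


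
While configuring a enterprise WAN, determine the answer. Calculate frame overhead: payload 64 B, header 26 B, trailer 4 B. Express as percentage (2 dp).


Given: payload = 64 B, header = 26 B, trailer = 4 B
Overhead bytes = header + trailer = 26 + 4 = 30
Total frame = payload + overhead = 64 + 30 = 94
Overhead % = 30 / 94 * 100 = 31.9149% -> 31.91% (2 dp)

31.91


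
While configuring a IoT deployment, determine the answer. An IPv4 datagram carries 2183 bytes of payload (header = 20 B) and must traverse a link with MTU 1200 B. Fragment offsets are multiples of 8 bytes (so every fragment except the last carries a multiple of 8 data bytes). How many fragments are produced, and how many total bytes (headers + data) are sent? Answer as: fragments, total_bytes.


Max data per non-final fragment = floor((MTU - header)/8)*8 = floor((1200 - 20)/8)*8 = floor(1180/8)*8 = 1176 B
Final fragment needs no 8-byte alignment: it can carry up to MTU - header = 1180 B
Non-final fragments needed = ceil((payload - 1180) / 1176) = ceil(1003/1176) = ceil(0.8529) = 1
Number of fragments = 1 + 1 = 2
Fragment sizes (data): 1 * 1176 B + 1007 B (last, 1007 <= 1180 OK)
Total bytes sent = payload + n_frags * header = 2183 + 2*20 = 2183 + 40 = 2223 B

2, 2223


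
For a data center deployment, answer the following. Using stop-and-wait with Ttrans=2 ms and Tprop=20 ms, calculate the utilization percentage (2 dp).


Given: Ttrans = 2 ms, Tprop = 20 ms
RTT = 2 * Tprop = 2 * 20 = 40 ms
U = Ttrans / (Ttrans + RTT)
U = 2 / (2 + 40)
U = 2 / 42 = 0.047619
U% = 4.76%

4.76


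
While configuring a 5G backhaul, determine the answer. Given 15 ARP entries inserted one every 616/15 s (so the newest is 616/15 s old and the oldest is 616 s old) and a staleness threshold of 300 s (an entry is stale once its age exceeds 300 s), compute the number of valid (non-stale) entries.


Ages are k * 616/15 s for k = 1..15 (spacing = 41.0667 s).
Entry k is valid iff k * 616/15 <= 300 iff k <= 15 * 300 / 616 = 7.3052
n_valid = floor(7.3052) = 7
(n_stale = 15 - 7 = 8)

7


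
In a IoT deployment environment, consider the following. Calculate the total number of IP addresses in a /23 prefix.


Given: CIDR prefix /23
Host bits = 32 - 23 = 9
Total addresses = 2^9 = 512

512


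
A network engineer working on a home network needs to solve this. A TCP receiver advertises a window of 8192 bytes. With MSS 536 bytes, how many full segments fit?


Given: RWND = 8192 bytes, MSS = 536 bytes
Full segments = floor(RWND / MSS)
Full segments = floor(8192 / 536)
Full segments = floor(15.2836) = 15

15


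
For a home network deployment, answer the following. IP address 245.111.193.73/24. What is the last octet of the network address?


Given: IP = 245.111.193.73, prefix = /24
Subnet mask = 255.255.255.0
Last octet of IP: 73
Last octet of mask: 0
Network last octet = 73 AND 0 = 0

0


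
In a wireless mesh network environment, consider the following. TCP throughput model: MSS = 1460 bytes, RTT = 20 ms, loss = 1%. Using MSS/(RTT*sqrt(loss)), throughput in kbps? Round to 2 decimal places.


Given: MSS = 1460 bytes, RTT = 20 ms, loss = 1%
RTT in seconds = 20 / 1000 = 0.02
Loss rate = 1% = 0.01
sqrt(loss) = sqrt(0.01) = 0.1
Throughput (bytes/s) = 1460 / (0.02 * 0.1) = 730000.0000
Throughput (kbps) = 730000.0000 * 8 / 1000 = 5840.000000 -> 5840.00 kbps (2 dp)

5840.00


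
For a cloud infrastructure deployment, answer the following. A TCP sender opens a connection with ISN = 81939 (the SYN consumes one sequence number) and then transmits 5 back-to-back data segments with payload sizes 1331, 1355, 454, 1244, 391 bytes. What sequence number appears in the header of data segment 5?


The SYN occupies sequence number ISN = 81939, so the first data byte is ISN + 1 = 81940.
SEQ of data segment i = (ISN + 1) + sum of payload sizes of segments 1..i-1.
Segment 1: SEQ = 81940, payload = 1331 bytes
Segment 2: SEQ = 83271, payload = 1355 bytes
Segment 3: SEQ = 84626, payload = 454 bytes
Segment 4: SEQ = 85080, payload = 1244 bytes
Segment 5: SEQ = 86324, payload = 391 bytes
SEQ of segment 5 = 81940 + 1331 + 1355 + 454 + 1244 = 86324

86324


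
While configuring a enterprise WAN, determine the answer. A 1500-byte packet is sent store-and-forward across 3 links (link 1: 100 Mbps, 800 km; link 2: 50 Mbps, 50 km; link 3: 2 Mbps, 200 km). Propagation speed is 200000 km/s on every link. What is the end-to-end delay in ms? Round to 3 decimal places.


Packet = 1500 bytes = 12000 bits. Store-and-forward: sum (t_trans + t_prop) per link.
Link 1: t_trans = 12000/(100*10^6) s = 0.1200 ms; t_prop = 800/200000 s = 4.0000 ms; subtotal = 4.1200 ms
Link 2: t_trans = 12000/(50*10^6) s = 0.2400 ms; t_prop = 50/200000 s = 0.2500 ms; subtotal = 0.4900 ms
Link 3: t_trans = 12000/(2*10^6) s = 6.0000 ms; t_prop = 200/200000 s = 1.0000 ms; subtotal = 7.0000 ms
End-to-end = 4.1200 + 0.4900 + 7.0000 = 11.6100 ms -> 11.610 ms (3 dp)

11.610


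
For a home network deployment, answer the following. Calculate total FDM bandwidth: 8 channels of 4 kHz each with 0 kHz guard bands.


Given: 8 channels, 4 kHz each, guard = 0 kHz
Channel bandwidth = 8 * 4 = 32 kHz
Guard bands = 7 gaps * 0 kHz = 0 kHz
Total = 32 + 0 = 32 kHz

32


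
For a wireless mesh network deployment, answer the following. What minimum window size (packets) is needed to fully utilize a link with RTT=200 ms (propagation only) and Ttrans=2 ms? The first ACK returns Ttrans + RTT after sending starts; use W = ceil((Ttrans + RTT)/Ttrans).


Given: Ttrans = 2 ms, RTT = 200 ms (= 2 * Tprop, Tprop = 100 ms)
Time until first ACK returns = Ttrans + RTT = 2 + 200 = 202 ms
Need W * Ttrans >= Ttrans + RTT  ->  W >= (Ttrans + RTT) / Ttrans
(Ttrans + RTT) / Ttrans = 202 / 2 = 101
W_min = ceil(101) = 101

101


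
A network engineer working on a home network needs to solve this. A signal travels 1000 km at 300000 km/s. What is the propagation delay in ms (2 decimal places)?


Given: distance = 1000 km, speed = 300000 km/s
Delay = distance / speed = 1000 / 300000 seconds
Delay in ms = 1000 * 1000 / 300000
Delay = 3.3333 ms
Rounded to 2 dp = 3.33 ms

3.33


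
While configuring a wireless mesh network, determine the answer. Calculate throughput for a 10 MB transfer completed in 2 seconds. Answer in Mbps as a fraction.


Given: file = 10 MB, time = 2 s
File in Mb = 10 * 8 = 80 Mb
Throughput = 80 / 2 Mbps
Throughput = 40 Mbps

40


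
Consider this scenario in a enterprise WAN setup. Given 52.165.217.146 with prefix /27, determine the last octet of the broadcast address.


Given: IP = 52.165.217.146, prefix = /27
Host bits = 32 - 27 = 5
Network last octet = 146 AND mask = 128
Host part size = 2^5 - 1 = 31
Broadcast last octet = 128 OR 31 = 159

159


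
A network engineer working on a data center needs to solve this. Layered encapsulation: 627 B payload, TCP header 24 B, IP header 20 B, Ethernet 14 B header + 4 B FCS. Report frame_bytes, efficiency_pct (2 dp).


TCP segment = 627 + 24 = 651 B
IP packet = 651 + 20 = 671 B
Ethernet frame = 671 + 14 + 4 = 689 B
Efficiency = app / frame = 627 / 689 = 0.910015 = 91.0015% -> 91.00% (2 dp)

689, 91.00


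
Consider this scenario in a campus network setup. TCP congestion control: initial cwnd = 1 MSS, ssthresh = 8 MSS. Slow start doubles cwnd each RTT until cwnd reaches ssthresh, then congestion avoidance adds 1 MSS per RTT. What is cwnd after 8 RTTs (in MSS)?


RTT 0: cwnd = 1 MSS (initial)
RTT 1: cwnd = 2 MSS (slow start, doubled)
RTT 2: cwnd = 4 MSS (slow start, doubled)
RTT 3: cwnd = 8 MSS (slow start, doubled)
RTT 4: cwnd = 9 MSS (congestion avoidance, +1)
RTT 5: cwnd = 10 MSS (congestion avoidance, +1)
RTT 6: cwnd = 11 MSS (congestion avoidance, +1)
RTT 7: cwnd = 12 MSS (congestion avoidance, +1)
RTT 8: cwnd = 13 MSS (congestion avoidance, +1)

13


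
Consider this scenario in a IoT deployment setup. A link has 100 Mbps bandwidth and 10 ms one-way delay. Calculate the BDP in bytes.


Given: bandwidth = 100 Mbps, delay = 10 ms
BDP in bits = 100 * 10^6 * 10 / 1000
BDP in bits = 1000000
BDP in bytes = 1000000 / 8 = 125000

125000


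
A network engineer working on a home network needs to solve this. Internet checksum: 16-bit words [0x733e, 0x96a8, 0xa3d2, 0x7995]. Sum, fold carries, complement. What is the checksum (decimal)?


Given words: [0x733e, 0x96a8, 0xa3d2, 0x7995]
Step 1: Sum all words
Raw sum = 29502 + 38568 + 41938 + 31125 = 141133
Step 2: Fold carry: (10061 + 2) = 10063
One's complement = ~10063 & 0xFFFF = 55472

55472


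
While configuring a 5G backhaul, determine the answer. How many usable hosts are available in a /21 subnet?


Given: subnet mask /21
Host bits = 32 - 21 = 11
Total addresses = 2^11 = 2048
Usable hosts = 2048 - 2 (network + broadcast) = 2046

2046


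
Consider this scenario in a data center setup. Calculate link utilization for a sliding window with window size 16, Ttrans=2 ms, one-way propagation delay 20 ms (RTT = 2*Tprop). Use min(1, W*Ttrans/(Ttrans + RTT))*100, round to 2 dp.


Given: W = 16, Ttrans = 2 ms, RTT = 40 ms (= 2 * Tprop, Tprop = 20 ms)
Cycle time = Ttrans + RTT = 2 + 40 = 42 ms (first packet sent until its ACK returns)
W * Ttrans = 16 * 2 = 32 ms of sending per cycle
W * Ttrans / (Ttrans + RTT) = 32 / 42 = 0.761905
U = min(1, 0.761905) = 0.761905
U% = 76.19%

76.19


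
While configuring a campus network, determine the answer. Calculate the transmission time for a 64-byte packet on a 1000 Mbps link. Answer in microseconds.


Given: packet = 64 bytes, bandwidth = 1000 Mbps
Packet in bits = 64 * 8 = 512 bits
Bandwidth = 1000 * 10^6 = 1000000000 bps
Time = 512 / 1000000000 seconds
Time in us = 512 * 10^6 / 1000000000 = 0.512

0.512


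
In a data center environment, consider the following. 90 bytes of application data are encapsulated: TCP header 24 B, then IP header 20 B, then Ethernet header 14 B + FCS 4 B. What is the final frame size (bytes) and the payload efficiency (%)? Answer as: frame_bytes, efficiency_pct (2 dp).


TCP segment = 90 + 24 = 114 B
IP packet = 114 + 20 = 134 B
Ethernet frame = 134 + 14 + 4 = 152 B
Efficiency = app / frame = 90 / 152 = 0.592105 = 59.2105% -> 59.21% (2 dp)

152, 59.21


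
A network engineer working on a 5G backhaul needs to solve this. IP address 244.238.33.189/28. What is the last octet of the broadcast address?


Given: IP = 244.238.33.189, prefix = /28
Host bits = 32 - 28 = 4
Network last octet = 189 AND mask = 176
Host part size = 2^4 - 1 = 15
Broadcast last octet = 176 OR 15 = 191

191


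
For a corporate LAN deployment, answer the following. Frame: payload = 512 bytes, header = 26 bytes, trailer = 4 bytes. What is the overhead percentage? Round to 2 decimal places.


Given: payload = 512 B, header = 26 B, trailer = 4 B
Overhead bytes = header + trailer = 26 + 4 = 30
Total frame = payload + overhead = 512 + 30 = 542
Overhead % = 30 / 542 * 100 = 5.5351% -> 5.54% (2 dp)

5.54


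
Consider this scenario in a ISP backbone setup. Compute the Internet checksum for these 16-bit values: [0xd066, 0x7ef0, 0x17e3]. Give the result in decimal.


Given words: [0xd066, 0x7ef0, 0x17e3]
Step 1: Sum all words
Raw sum = 53350 + 32496 + 6115 = 91961
Step 2: Fold carry: (26425 + 1) = 26426
One's complement = ~26426 & 0xFFFF = 39109

39109


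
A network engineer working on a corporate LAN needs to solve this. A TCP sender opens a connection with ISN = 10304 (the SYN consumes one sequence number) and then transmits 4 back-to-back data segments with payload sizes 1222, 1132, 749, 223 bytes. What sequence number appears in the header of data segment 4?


The SYN occupies sequence number ISN = 10304, so the first data byte is ISN + 1 = 10305.
SEQ of data segment i = (ISN + 1) + sum of payload sizes of segments 1..i-1.
Segment 1: SEQ = 10305, payload = 1222 bytes
Segment 2: SEQ = 11527, payload = 1132 bytes
Segment 3: SEQ = 12659, payload = 749 bytes
Segment 4: SEQ = 13408, payload = 223 bytes
SEQ of segment 4 = 10305 + 1222 + 1132 + 749 = 13408

13408


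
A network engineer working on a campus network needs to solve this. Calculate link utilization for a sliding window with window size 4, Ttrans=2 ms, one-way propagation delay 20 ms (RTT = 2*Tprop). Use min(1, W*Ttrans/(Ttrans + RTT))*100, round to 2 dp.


Given: W = 4, Ttrans = 2 ms, RTT = 40 ms (= 2 * Tprop, Tprop = 20 ms)
Cycle time = Ttrans + RTT = 2 + 40 = 42 ms (first packet sent until its ACK returns)
W * Ttrans = 4 * 2 = 8 ms of sending per cycle
W * Ttrans / (Ttrans + RTT) = 8 / 42 = 0.190476
U = min(1, 0.190476) = 0.190476
U% = 19.05%

19.05


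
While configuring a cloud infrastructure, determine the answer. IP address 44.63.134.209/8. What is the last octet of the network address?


Given: IP = 44.63.134.209, prefix = /8
Subnet mask = 255.0.0.0
Last octet of IP: 209
Last octet of mask: 0
Network last octet = 209 AND 0 = 0

0


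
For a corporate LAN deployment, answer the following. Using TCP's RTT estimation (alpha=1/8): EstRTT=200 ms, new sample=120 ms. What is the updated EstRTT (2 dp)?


Given: EstRTT = 200 ms, SampleRTT = 120 ms, alpha = 1/8
New EstRTT = (1 - alpha) * EstRTT + alpha * SampleRTT
(7/8) * 200 = 175
(1/8) * 120 = 15
New EstRTT = 175 + 15 = 190 ms -> 190.00 ms (2 dp)

190.00


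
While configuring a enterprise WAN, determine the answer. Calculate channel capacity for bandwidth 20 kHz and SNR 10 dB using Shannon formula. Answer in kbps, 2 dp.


Given: B = 20 kHz, SNR = 10 dB
SNR linear = 10^(10/10) = 10
1 + SNR = 11
log2(11) = 3.4594316186
C = 20 * 1000 * 3.4594316186 = 69188.6324 bps
C = 69.188632 kbps -> 69.19 kbps (2 dp)

69.19


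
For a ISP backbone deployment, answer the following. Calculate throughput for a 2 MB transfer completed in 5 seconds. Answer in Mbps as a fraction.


Given: file = 2 MB, time = 5 s
File in Mb = 2 * 8 = 16 Mb
Throughput = 16 / 5 Mbps
Throughput = 16/5 Mbps

16/5


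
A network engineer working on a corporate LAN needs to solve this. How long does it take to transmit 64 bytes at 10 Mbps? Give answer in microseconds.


Given: packet = 64 bytes, bandwidth = 10 Mbps
Packet in bits = 64 * 8 = 512 bits
Bandwidth = 10 * 10^6 = 10000000 bps
Time = 512 / 10000000 seconds
Time in us = 512 * 10^6 / 10000000 = 51.2

51.2


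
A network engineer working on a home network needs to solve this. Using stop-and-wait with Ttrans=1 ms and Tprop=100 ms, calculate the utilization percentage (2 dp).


Given: Ttrans = 1 ms, Tprop = 100 ms
RTT = 2 * Tprop = 2 * 100 = 200 ms
U = Ttrans / (Ttrans + RTT)
U = 1 / (1 + 200)
U = 1 / 201 = 0.004975
U% = 0.50%

0.50


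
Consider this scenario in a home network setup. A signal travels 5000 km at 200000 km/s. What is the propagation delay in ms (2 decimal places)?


Given: distance = 5000 km, speed = 200000 km/s
Delay = distance / speed = 5000 / 200000 seconds
Delay in ms = 5000 * 1000 / 200000
Delay = 25.0000 ms
Rounded to 2 dp = 25.00 ms

25.00


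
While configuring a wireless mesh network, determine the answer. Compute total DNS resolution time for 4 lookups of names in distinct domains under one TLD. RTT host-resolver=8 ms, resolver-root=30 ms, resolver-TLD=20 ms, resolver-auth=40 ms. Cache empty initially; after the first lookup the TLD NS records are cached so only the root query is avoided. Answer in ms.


Lookup 1 (cold cache): local + root + TLD + auth = 8 + 30 + 20 + 40 = 98 ms
Lookups 2..4 (TLD NS cached -> skip root; new domain -> still ask TLD and auth): local + TLD + auth = 8 + 20 + 40 = 68 ms each
Remaining 3 lookups: 3 * 68 = 204 ms
Total = 98 + 204 = 302 ms

302


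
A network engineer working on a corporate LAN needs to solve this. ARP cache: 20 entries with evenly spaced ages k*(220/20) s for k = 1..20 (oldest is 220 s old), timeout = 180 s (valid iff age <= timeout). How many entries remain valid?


Ages are k * 220/20 s for k = 1..20 (spacing = 11.0000 s).
Entry k is valid iff k * 220/20 <= 180 iff k <= 20 * 180 / 220 = 16.3636
n_valid = floor(16.3636) = 16
(n_stale = 20 - 16 = 4)

16


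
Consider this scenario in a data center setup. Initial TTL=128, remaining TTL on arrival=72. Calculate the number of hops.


Given: initial TTL = 128, received TTL = 72
Hops = initial TTL - received TTL
Hops = 128 - 72 = 56

56


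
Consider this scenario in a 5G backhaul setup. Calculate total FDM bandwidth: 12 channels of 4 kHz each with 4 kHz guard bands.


Given: 12 channels, 4 kHz each, guard = 4 kHz
Channel bandwidth = 12 * 4 = 48 kHz
Guard bands = 11 gaps * 4 kHz = 44 kHz
Total = 48 + 44 = 92 kHz

92


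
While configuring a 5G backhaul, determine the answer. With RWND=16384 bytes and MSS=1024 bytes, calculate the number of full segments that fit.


Given: RWND = 16384 bytes, MSS = 1024 bytes
Full segments = floor(RWND / MSS)
Full segments = floor(16384 / 1024)
Full segments = floor(16.0) = 16

16


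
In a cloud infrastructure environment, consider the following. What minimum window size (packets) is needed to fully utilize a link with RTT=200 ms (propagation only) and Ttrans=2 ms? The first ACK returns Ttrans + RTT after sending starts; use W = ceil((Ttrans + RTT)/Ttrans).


Given: Ttrans = 2 ms, RTT = 200 ms (= 2 * Tprop, Tprop = 100 ms)
Time until first ACK returns = Ttrans + RTT = 2 + 200 = 202 ms
Need W * Ttrans >= Ttrans + RTT  ->  W >= (Ttrans + RTT) / Ttrans
(Ttrans + RTT) / Ttrans = 202 / 2 = 101
W_min = ceil(101) = 101

101


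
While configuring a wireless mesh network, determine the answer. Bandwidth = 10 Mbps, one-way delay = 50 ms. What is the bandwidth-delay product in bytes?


Given: bandwidth = 10 Mbps, delay = 50 ms
BDP in bits = 10 * 10^6 * 50 / 1000
BDP in bits = 500000
BDP in bytes = 500000 / 8 = 62500

62500


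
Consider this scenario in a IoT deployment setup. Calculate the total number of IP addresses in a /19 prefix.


Given: CIDR prefix /19
Host bits = 32 - 19 = 13
Total addresses = 2^13 = 8192

8192


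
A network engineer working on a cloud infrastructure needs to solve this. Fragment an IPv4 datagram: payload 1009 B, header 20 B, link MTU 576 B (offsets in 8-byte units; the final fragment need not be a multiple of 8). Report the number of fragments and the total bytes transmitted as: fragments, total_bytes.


Max data per non-final fragment = floor((MTU - header)/8)*8 = floor((576 - 20)/8)*8 = floor(556/8)*8 = 552 B
Final fragment needs no 8-byte alignment: it can carry up to MTU - header = 556 B
Non-final fragments needed = ceil((payload - 556) / 552) = ceil(453/552) = ceil(0.8207) = 1
Number of fragments = 1 + 1 = 2
Fragment sizes (data): 1 * 552 B + 457 B (last, 457 <= 556 OK)
Total bytes sent = payload + n_frags * header = 1009 + 2*20 = 1009 + 40 = 1049 B

2, 1049


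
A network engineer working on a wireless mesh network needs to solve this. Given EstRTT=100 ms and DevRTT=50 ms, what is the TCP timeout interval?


Given: EstRTT = 100 ms, DevRTT = 50 ms
Timeout = EstRTT + 4 * DevRTT
4 * DevRTT = 4 * 50 = 200
Timeout = 100 + 200 = 300 ms

300


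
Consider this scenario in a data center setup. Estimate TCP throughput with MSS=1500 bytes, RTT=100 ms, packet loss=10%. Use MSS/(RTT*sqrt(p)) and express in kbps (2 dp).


Given: MSS = 1500 bytes, RTT = 100 ms, loss = 10%
RTT in seconds = 100 / 1000 = 0.1
Loss rate = 10% = 0.1
sqrt(loss) = sqrt(0.1) = 0.316227766017
Throughput (bytes/s) = 1500 / (0.1 * 0.316227766017) = 47434.1649
Throughput (kbps) = 47434.1649 * 8 / 1000 = 379.473319 -> 379.47 kbps (2 dp)

379.47


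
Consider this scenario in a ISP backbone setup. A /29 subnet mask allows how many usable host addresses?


Given: subnet mask /29
Host bits = 32 - 29 = 3
Total addresses = 2^3 = 8
Usable hosts = 8 - 2 (network + broadcast) = 6

6


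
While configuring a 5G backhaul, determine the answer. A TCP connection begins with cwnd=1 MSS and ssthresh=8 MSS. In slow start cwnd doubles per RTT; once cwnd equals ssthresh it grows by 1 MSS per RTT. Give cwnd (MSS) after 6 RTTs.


RTT 0: cwnd = 1 MSS (initial)
RTT 1: cwnd = 2 MSS (slow start, doubled)
RTT 2: cwnd = 4 MSS (slow start, doubled)
RTT 3: cwnd = 8 MSS (slow start, doubled)
RTT 4: cwnd = 9 MSS (congestion avoidance, +1)
RTT 5: cwnd = 10 MSS (congestion avoidance, +1)
RTT 6: cwnd = 11 MSS (congestion avoidance, +1)

11


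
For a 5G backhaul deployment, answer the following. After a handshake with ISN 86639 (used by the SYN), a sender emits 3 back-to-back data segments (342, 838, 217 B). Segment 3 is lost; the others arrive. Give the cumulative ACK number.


SYN uses sequence number 86639; first data byte = ISN + 1 = 86640.
Segment 1: SEQ = 86640, len = 342 B, covers [86640, 86981]
Segment 2: SEQ = 86982, len = 838 B, covers [86982, 87819]
Segment 3: SEQ = 87820, len = 217 B, covers [87820, 88036] [LOST]
In-order data received: bytes [86640, 87819] (segments 1..2).
Segment 3 missing -> gap begins at byte 87820.
Cumulative ACK = next expected in-order byte = 86640 + 342 + 838 = 87820

87820


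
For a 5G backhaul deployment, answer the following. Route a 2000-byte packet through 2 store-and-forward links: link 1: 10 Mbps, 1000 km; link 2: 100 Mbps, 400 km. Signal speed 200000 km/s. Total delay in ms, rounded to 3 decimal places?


Packet = 2000 bytes = 16000 bits. Store-and-forward: sum (t_trans + t_prop) per link.
Link 1: t_trans = 16000/(10*10^6) s = 1.6000 ms; t_prop = 1000/200000 s = 5.0000 ms; subtotal = 6.6000 ms
Link 2: t_trans = 16000/(100*10^6) s = 0.1600 ms; t_prop = 400/200000 s = 2.0000 ms; subtotal = 2.1600 ms
End-to-end = 6.6000 + 2.1600 = 8.7600 ms -> 8.760 ms (3 dp)

8.760


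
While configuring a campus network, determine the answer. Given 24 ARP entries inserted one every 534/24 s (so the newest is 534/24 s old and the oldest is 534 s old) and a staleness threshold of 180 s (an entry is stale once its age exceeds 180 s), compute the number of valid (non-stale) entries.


Ages are k * 534/24 s for k = 1..24 (spacing = 22.2500 s).
Entry k is valid iff k * 534/24 <= 180 iff k <= 24 * 180 / 534 = 8.0899
n_valid = floor(8.0899) = 8
(n_stale = 24 - 8 = 16)

8


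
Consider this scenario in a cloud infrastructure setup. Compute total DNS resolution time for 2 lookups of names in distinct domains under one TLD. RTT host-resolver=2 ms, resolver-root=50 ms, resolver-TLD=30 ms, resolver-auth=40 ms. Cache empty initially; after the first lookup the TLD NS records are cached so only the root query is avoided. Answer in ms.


Lookup 1 (cold cache): local + root + TLD + auth = 2 + 50 + 30 + 40 = 122 ms
Lookups 2..2 (TLD NS cached -> skip root; new domain -> still ask TLD and auth): local + TLD + auth = 2 + 30 + 40 = 72 ms each
Remaining 1 lookups: 1 * 72 = 72 ms
Total = 122 + 72 = 194 ms

194


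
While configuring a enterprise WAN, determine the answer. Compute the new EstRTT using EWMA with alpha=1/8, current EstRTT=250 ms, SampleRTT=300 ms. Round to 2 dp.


Given: EstRTT = 250 ms, SampleRTT = 300 ms, alpha = 1/8
New EstRTT = (1 - alpha) * EstRTT + alpha * SampleRTT
(7/8) * 250 = 218.75
(1/8) * 300 = 37.5
New EstRTT = 218.75 + 37.5 = 256.25 ms -> 256.25 ms (2 dp)

256.25


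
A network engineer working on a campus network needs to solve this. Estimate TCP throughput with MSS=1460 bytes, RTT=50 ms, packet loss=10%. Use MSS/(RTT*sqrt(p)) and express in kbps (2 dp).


Given: MSS = 1460 bytes, RTT = 50 ms, loss = 10%
RTT in seconds = 50 / 1000 = 0.05
Loss rate = 10% = 0.1
sqrt(loss) = sqrt(0.1) = 0.316227766017
Throughput (bytes/s) = 1460 / (0.05 * 0.316227766017) = 92338.5077
Throughput (kbps) = 92338.5077 * 8 / 1000 = 738.708061 -> 738.71 kbps (2 dp)

738.71


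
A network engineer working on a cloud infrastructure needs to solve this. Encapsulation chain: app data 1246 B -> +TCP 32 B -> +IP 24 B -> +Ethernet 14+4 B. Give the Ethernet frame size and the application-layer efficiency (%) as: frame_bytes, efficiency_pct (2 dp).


TCP segment = 1246 + 32 = 1278 B
IP packet = 1278 + 24 = 1302 B
Ethernet frame = 1302 + 14 + 4 = 1320 B
Efficiency = app / frame = 1246 / 1320 = 0.943939 = 94.3939% -> 94.39% (2 dp)

1320, 94.39


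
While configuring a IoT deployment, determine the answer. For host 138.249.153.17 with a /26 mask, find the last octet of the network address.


Given: IP = 138.249.153.17, prefix = /26
Subnet mask = 255.255.255.192
Last octet of IP: 17
Last octet of mask: 192
Network last octet = 17 AND 192 = 0

0


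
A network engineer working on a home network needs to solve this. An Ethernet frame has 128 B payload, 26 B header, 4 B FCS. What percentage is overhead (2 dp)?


Given: payload = 128 B, header = 26 B, trailer = 4 B
Overhead bytes = header + trailer = 26 + 4 = 30
Total frame = payload + overhead = 128 + 30 = 158
Overhead % = 30 / 158 * 100 = 18.9873% -> 18.99% (2 dp)

18.99


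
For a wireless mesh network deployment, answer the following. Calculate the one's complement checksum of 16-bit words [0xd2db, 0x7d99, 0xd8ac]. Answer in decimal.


Given words: [0xd2db, 0x7d99, 0xd8ac]
Step 1: Sum all words
Raw sum = 53979 + 32153 + 55468 = 141600
Step 2: Fold carry: (10528 + 2) = 10530
One's complement = ~10530 & 0xFFFF = 55005

55005


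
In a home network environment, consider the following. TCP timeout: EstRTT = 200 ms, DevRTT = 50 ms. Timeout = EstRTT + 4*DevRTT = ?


Given: EstRTT = 200 ms, DevRTT = 50 ms
Timeout = EstRTT + 4 * DevRTT
4 * DevRTT = 4 * 50 = 200
Timeout = 200 + 200 = 400 ms

400


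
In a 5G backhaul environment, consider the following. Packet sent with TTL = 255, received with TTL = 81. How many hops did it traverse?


Given: initial TTL = 255, received TTL = 81
Hops = initial TTL - received TTL
Hops = 255 - 81 = 174

174


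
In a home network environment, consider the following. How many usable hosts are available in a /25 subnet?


Given: subnet mask /25
Host bits = 32 - 25 = 7
Total addresses = 2^7 = 128
Usable hosts = 128 - 2 (network + broadcast) = 126

126


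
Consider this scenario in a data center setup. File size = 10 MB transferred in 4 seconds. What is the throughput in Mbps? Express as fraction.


Given: file = 10 MB, time = 4 s
File in Mb = 10 * 8 = 80 Mb
Throughput = 80 / 4 Mbps
Throughput = 20 Mbps

20


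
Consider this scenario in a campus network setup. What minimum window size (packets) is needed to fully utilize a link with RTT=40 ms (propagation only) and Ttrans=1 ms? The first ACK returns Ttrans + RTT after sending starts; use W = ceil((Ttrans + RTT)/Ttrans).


Given: Ttrans = 1 ms, RTT = 40 ms (= 2 * Tprop, Tprop = 20 ms)
Time until first ACK returns = Ttrans + RTT = 1 + 40 = 41 ms
Need W * Ttrans >= Ttrans + RTT  ->  W >= (Ttrans + RTT) / Ttrans
(Ttrans + RTT) / Ttrans = 41 / 1 = 41
W_min = ceil(41) = 41

41
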